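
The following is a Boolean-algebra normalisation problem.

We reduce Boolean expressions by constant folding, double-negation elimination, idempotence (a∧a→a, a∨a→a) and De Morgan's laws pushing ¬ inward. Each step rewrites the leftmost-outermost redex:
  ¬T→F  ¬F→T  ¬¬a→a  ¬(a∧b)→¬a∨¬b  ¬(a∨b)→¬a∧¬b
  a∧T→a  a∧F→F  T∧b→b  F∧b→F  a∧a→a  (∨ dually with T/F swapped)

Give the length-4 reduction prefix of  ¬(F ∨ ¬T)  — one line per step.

Answer: after 4 steps: T

Derivation:
  start: ¬(F ∨ ¬T)
  →1  ¬F ∧ ¬¬T
  →2  T ∧ ¬¬T
  →3  ¬¬T
  →4  T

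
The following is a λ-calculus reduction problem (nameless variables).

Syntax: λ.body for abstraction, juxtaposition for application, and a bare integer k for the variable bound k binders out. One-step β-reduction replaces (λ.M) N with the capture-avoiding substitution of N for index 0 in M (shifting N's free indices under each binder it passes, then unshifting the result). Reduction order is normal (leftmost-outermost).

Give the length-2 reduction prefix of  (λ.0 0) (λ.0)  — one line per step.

  start: (λ.0 0) (λ.0)
  step 1: (λ.0) (λ.0)
  step 2: λ.0

Answer: after 2 steps: λ.0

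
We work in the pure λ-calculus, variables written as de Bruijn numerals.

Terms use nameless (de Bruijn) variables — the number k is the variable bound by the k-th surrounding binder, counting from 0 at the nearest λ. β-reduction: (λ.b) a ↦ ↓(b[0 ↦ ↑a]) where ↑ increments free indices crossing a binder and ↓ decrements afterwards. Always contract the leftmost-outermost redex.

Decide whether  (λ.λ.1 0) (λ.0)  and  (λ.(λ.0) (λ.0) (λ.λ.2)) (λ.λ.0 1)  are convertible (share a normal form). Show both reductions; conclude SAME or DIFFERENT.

Answer: DIFFERENT — A ⇓ λ.0, B ⇓ λ.λ.λ.λ.0 1

Working:
Term A:
  start: (λ.λ.1 0) (λ.0)
  →1  λ.(λ.0) 0
  →2  λ.0

Term B:
  start: (λ.(λ.0) (λ.0) (λ.λ.2)) (λ.λ.0 1)
  →1  (λ.0) (λ.0) (λ.λ.λ.λ.0 1)
  →2  (λ.0) (λ.λ.λ.λ.0 1)
  →3  λ.λ.λ.λ.0 1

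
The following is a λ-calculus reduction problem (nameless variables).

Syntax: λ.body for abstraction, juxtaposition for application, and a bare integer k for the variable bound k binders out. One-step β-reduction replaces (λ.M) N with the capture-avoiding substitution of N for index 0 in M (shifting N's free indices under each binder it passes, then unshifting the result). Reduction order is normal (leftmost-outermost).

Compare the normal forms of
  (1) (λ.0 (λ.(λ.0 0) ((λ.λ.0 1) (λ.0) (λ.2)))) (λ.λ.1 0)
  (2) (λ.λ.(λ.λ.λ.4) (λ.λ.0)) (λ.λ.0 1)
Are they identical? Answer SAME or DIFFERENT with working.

Term A:
  start: (λ.0 (λ.(λ.0 0) ((λ.λ.0 1) (λ.0) (λ.2)))) (λ.λ.1 0)
  step 1: (λ.λ.1 0) (λ.(λ.0 0) ((λ.λ.0 1) (λ.0) (λ.λ.λ.1 0)))
  step 2: λ.(λ.(λ.0 0) ((λ.λ.0 1) (λ.0) (λ.λ.λ.1 0))) 0
  step 3: λ.(λ.0 0) ((λ.λ.0 1) (λ.0) (λ.λ.λ.1 0))
  step 4: λ.(λ.λ.0 1) (λ.0) (λ.λ.λ.1 0) ((λ.λ.0 1) (λ.0) (λ.λ.λ.1 0))
  step 5: λ.(λ.0 (λ.0)) (λ.λ.λ.1 0) ((λ.λ.0 1) (λ.0) (λ.λ.λ.1 0))
  step 6: λ.(λ.λ.λ.1 0) (λ.0) ((λ.λ.0 1) (λ.0) (λ.λ.λ.1 0))
  step 7: λ.(λ.λ.1 0) ((λ.λ.0 1) (λ.0) (λ.λ.λ.1 0))
  step 8: λ.λ.(λ.λ.0 1) (λ.0) (λ.λ.λ.1 0) 0
  step 9: λ.λ.(λ.0 (λ.0)) (λ.λ.λ.1 0) 0
  step 10: λ.λ.(λ.λ.λ.1 0) (λ.0) 0
  step 11: λ.λ.(λ.λ.1 0) 0
  step 12: λ.λ.λ.1 0

Term B:
  start: (λ.λ.(λ.λ.λ.4) (λ.λ.0)) (λ.λ.0 1)
  step 1: λ.(λ.λ.λ.λ.λ.0 1) (λ.λ.0)
  step 2: λ.λ.λ.λ.λ.0 1

Answer: DIFFERENT — A ⇓ λ.λ.λ.1 0, B ⇓ λ.λ.λ.λ.λ.0 1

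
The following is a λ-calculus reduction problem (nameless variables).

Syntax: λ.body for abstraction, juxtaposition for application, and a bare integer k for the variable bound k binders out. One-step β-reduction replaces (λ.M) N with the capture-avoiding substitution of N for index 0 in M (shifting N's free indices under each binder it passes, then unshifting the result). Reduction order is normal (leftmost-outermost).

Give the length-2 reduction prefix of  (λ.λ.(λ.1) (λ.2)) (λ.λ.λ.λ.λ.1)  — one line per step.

  start: (λ.λ.(λ.1) (λ.2)) (λ.λ.λ.λ.λ.1)
  [1] λ.(λ.1) (λ.λ.λ.λ.λ.λ.1)
  [2] λ.0

Answer: after 2 steps: λ.0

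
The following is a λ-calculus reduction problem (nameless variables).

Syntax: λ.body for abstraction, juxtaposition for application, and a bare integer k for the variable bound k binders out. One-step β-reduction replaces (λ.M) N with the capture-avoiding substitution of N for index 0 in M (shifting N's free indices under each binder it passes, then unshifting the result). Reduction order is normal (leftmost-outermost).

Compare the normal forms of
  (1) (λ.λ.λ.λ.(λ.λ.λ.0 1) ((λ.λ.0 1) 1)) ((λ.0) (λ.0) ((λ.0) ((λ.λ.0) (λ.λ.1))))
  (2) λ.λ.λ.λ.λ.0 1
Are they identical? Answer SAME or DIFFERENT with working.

Answer: SAME — A ⇓ λ.λ.λ.λ.λ.0 1, B ⇓ λ.λ.λ.λ.λ.0 1

Working:
Term A:
  start: (λ.λ.λ.λ.(λ.λ.λ.0 1) ((λ.λ.0 1) 1)) ((λ.0) (λ.0) ((λ.0) ((λ.λ.0) (λ.λ.1))))
  [1] λ.λ.λ.(λ.λ.λ.0 1) ((λ.λ.0 1) 1)
  [2] λ.λ.λ.λ.λ.0 1

Term B:
  start: λ.λ.λ.λ.λ.0 1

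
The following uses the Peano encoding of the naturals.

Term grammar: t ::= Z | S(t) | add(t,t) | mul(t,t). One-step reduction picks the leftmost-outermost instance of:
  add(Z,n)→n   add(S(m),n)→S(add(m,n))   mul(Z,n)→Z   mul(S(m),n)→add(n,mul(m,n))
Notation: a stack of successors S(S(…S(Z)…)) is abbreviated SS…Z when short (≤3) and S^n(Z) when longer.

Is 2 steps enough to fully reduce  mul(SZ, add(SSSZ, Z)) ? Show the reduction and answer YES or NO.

Answer: NO — after 2 steps the term is add(S(add(SSZ, Z)), mul(Z, add(SSSZ, Z))), not yet normal

Working:
  start: mul(SZ, add(SSSZ, Z))
  [1] add(add(SSSZ, Z), mul(Z, add(SSSZ, Z)))
  [2] add(S(add(SSZ, Z)), mul(Z, add(SSSZ, Z)))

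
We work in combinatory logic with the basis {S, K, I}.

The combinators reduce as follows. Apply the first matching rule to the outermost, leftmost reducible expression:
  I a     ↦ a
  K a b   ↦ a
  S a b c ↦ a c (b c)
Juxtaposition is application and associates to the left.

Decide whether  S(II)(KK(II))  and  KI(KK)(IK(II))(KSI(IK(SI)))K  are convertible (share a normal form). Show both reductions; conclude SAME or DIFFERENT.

Answer: DIFFERENT — A ⇓ SIK, B ⇓ K

Working:
Term A:
  start: S(II)(KK(II))
  step 1: SI(KK(II))
  step 2: SIK

Term B:
  start: KI(KK)(IK(II))(KSI(IK(SI)))K
  step 1: I(IK(II))(KSI(IK(SI)))K
  step 2: IK(II)(KSI(IK(SI)))K
  step 3: K(II)(KSI(IK(SI)))K
  step 4: IIK
  step 5: IK
  step 6: K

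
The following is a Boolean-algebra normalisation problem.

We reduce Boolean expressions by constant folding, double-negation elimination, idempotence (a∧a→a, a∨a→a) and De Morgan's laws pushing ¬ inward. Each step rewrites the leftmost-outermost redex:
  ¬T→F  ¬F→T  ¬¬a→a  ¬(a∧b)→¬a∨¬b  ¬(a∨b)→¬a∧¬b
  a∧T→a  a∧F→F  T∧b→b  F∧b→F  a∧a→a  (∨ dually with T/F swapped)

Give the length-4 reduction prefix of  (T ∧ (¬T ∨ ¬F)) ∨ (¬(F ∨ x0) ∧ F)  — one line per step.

Answer: after 4 steps: T ∨ (¬(F ∨ x0) ∧ F)

Reduction:
  start: (T ∧ (¬T ∨ ¬F)) ∨ (¬(F ∨ x0) ∧ F)
  →1  (¬T ∨ ¬F) ∨ (¬(F ∨ x0) ∧ F)
  →2  (F ∨ ¬F) ∨ (¬(F ∨ x0) ∧ F)
  →3  ¬F ∨ (¬(F ∨ x0) ∧ F)
  →4  T ∨ (¬(F ∨ x0) ∧ F)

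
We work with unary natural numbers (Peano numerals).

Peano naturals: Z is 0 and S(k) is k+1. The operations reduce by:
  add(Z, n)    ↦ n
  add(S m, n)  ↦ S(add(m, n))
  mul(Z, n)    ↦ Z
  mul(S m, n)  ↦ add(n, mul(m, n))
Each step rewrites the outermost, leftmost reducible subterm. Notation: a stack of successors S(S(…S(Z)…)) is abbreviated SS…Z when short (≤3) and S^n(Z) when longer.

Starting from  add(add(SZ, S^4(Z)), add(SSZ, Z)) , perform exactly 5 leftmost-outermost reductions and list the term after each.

Answer: after 5 steps: S(S(S(add(SSZ, add(SSZ, Z)))))

Reduction:
  start: add(add(SZ, S^4(Z)), add(SSZ, Z))
  [1] add(S(add(Z, S^4(Z))), add(SSZ, Z))
  [2] S(add(add(Z, S^4(Z)), add(SSZ, Z)))
  [3] S(add(S^4(Z), add(SSZ, Z)))
  [4] S(S(add(SSSZ, add(SSZ, Z))))
  [5] S(S(S(add(SSZ, add(SSZ, Z)))))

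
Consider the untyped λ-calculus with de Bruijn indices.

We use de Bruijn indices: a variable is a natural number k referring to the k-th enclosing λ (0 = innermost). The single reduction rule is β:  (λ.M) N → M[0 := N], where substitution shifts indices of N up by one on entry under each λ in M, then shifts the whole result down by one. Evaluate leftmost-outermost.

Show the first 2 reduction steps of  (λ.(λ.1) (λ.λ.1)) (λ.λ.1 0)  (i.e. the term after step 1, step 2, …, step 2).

Answer: after 2 steps: λ.λ.1 0

Working:
  start: (λ.(λ.1) (λ.λ.1)) (λ.λ.1 0)
  step 1: (λ.λ.λ.1 0) (λ.λ.1)
  step 2: λ.λ.1 0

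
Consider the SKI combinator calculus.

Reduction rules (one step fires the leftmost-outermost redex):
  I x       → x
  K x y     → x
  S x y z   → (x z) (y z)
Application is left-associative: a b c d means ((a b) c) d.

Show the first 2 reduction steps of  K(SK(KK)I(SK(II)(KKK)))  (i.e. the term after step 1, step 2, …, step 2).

  start: K(SK(KK)I(SK(II)(KKK)))
  step 1: K(KI(KKI)(SK(II)(KKK)))
  step 2: K(I(SK(II)(KKK)))

Answer: after 2 steps: K(I(SK(II)(KKK)))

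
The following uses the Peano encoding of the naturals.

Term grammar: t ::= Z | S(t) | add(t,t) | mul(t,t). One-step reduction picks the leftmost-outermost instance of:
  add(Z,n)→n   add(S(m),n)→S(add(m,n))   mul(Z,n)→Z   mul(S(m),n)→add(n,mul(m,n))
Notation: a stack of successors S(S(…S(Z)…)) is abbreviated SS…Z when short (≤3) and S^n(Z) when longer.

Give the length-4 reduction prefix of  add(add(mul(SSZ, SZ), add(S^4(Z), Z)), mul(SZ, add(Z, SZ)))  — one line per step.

  start: add(add(mul(SSZ, SZ), add(S^4(Z), Z)), mul(SZ, add(Z, SZ)))
  step 1: add(add(add(SZ, mul(SZ, SZ)), add(S^4(Z), Z)), mul(SZ, add(Z, SZ)))
  step 2: add(add(S(add(Z, mul(SZ, SZ))), add(S^4(Z), Z)), mul(SZ, add(Z, SZ)))
  step 3: add(S(add(add(Z, mul(SZ, SZ)), add(S^4(Z), Z))), mul(SZ, add(Z, SZ)))
  step 4: S(add(add(add(Z, mul(SZ, SZ)), add(S^4(Z), Z)), mul(SZ, add(Z, SZ))))

Answer: after 4 steps: S(add(add(add(Z, mul(SZ, SZ)), add(S^4(Z), Z)), mul(SZ, add(Z, SZ))))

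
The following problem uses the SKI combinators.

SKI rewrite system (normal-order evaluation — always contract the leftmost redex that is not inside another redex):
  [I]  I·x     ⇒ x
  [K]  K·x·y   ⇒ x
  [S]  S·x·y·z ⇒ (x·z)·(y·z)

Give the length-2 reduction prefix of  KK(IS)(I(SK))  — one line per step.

  start: KK(IS)(I(SK))
  →1  K(I(SK))
  →2  K(SK)

Answer: after 2 steps: K(SK)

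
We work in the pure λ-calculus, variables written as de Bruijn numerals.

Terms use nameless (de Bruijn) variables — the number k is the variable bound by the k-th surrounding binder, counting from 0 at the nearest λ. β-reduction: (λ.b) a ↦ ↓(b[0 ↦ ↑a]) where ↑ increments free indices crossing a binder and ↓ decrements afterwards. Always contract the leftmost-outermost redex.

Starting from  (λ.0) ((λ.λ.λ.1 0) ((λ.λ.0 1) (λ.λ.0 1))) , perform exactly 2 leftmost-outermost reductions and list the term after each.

  start: (λ.0) ((λ.λ.λ.1 0) ((λ.λ.0 1) (λ.λ.0 1)))
  [1] (λ.λ.λ.1 0) ((λ.λ.0 1) (λ.λ.0 1))
  [2] λ.λ.1 0

Answer: after 2 steps: λ.λ.1 0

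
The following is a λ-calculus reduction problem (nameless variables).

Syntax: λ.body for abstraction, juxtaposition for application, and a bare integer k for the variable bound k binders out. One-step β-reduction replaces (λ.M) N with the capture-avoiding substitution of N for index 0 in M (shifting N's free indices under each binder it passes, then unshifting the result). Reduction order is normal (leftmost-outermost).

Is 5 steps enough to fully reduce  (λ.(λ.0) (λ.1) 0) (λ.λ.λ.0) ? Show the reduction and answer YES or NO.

  start: (λ.(λ.0) (λ.1) 0) (λ.λ.λ.0)
  [1] (λ.0) (λ.λ.λ.λ.0) (λ.λ.λ.0)
  [2] (λ.λ.λ.λ.0) (λ.λ.λ.0)
  [3] λ.λ.λ.0

Answer: YES — reaches normal form λ.λ.λ.0 in 3 ≤ 5 steps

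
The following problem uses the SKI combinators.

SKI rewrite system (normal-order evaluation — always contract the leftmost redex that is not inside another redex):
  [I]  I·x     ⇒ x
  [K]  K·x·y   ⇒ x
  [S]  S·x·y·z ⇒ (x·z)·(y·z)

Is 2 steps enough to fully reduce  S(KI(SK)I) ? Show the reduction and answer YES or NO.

  start: S(KI(SK)I)
  [1] S(II)
  [2] SI

Answer: YES — reaches normal form SI in 2 ≤ 2 steps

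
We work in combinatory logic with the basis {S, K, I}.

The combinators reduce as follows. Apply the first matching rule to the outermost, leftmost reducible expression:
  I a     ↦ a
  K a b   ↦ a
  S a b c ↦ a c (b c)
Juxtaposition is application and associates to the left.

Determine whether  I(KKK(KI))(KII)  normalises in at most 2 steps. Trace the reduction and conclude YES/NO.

Answer: NO — after 2 steps the term is K(KI)(KII), not yet normal

Reduction:
  start: I(KKK(KI))(KII)
  step 1: KKK(KI)(KII)
  step 2: K(KI)(KII)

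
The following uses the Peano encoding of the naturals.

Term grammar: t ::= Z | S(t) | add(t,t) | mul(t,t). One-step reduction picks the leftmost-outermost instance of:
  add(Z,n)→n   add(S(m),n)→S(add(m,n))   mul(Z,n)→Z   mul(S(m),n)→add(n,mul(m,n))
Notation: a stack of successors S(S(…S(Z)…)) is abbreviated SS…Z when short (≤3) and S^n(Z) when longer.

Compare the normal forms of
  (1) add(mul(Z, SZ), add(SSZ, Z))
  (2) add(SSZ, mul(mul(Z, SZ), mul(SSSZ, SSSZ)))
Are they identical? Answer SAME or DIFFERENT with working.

Answer: SAME — A ⇓ SSZ, B ⇓ SSZ

Working:
Term A:
  start: add(mul(Z, SZ), add(SSZ, Z))
  step 1: add(Z, add(SSZ, Z))
  step 2: add(SSZ, Z)
  step 3: S(add(SZ, Z))
  step 4: S(S(add(Z, Z)))
  step 5: SSZ

Term B:
  start: add(SSZ, mul(mul(Z, SZ), mul(SSSZ, SSSZ)))
  step 1: S(add(SZ, mul(mul(Z, SZ), mul(SSSZ, SSSZ))))
  step 2: S(S(add(Z, mul(mul(Z, SZ), mul(SSSZ, SSSZ)))))
  step 3: S(S(mul(mul(Z, SZ), mul(SSSZ, SSSZ))))
  step 4: S(S(mul(Z, mul(SSSZ, SSSZ))))
  step 5: SSZ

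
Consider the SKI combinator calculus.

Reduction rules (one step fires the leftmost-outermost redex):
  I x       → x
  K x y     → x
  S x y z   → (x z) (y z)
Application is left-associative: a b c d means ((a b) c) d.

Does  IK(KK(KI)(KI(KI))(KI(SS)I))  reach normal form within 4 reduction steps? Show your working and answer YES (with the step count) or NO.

  start: IK(KK(KI)(KI(KI))(KI(SS)I))
  →1  K(KK(KI)(KI(KI))(KI(SS)I))
  →2  K(K(KI(KI))(KI(SS)I))
  →3  K(KI(KI))
  →4  KI

Answer: YES — reaches normal form KI in 4 ≤ 4 steps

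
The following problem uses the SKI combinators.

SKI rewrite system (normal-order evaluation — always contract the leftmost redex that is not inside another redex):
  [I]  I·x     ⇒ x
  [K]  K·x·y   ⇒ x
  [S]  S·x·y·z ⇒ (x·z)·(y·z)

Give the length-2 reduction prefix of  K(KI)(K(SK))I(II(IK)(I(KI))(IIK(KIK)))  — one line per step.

Answer: after 2 steps: I(II(IK)(I(KI))(IIK(KIK)))

Working:
  start: K(KI)(K(SK))I(II(IK)(I(KI))(IIK(KIK)))
  step 1: KII(II(IK)(I(KI))(IIK(KIK)))
  step 2: I(II(IK)(I(KI))(IIK(KIK)))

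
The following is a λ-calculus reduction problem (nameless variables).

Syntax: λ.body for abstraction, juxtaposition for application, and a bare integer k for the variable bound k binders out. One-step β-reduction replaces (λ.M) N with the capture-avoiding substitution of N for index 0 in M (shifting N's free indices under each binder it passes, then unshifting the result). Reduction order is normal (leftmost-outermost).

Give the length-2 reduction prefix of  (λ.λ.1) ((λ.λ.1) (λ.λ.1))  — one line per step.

Answer: after 2 steps: λ.λ.λ.λ.1

Derivation:
  start: (λ.λ.1) ((λ.λ.1) (λ.λ.1))
  step 1: λ.(λ.λ.1) (λ.λ.1)
  step 2: λ.λ.λ.λ.1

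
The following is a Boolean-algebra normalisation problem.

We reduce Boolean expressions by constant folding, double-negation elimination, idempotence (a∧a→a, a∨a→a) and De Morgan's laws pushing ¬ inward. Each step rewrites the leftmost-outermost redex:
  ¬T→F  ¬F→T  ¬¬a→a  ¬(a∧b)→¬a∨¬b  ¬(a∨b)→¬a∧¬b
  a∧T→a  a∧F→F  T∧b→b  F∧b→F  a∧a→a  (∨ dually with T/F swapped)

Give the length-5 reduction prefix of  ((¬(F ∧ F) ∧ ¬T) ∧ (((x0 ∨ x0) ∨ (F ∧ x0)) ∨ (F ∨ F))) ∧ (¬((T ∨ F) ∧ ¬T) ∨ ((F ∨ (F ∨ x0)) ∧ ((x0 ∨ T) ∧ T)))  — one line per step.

  start: ((¬(F ∧ F) ∧ ¬T) ∧ (((x0 ∨ x0) ∨ (F ∧ x0)) ∨ (F ∨ F))) ∧ (¬((T ∨ F) ∧ ¬T) ∨ ((F ∨ (F ∨ x0)) ∧ ((x0 ∨ T) ∧ T)))
  →1  (((¬F ∨ ¬F) ∧ ¬T) ∧ (((x0 ∨ x0) ∨ (F ∧ x0)) ∨ (F ∨ F))) ∧ (¬((T ∨ F) ∧ ¬T) ∨ ((F ∨ (F ∨ x0)) ∧ ((x0 ∨ T) ∧ T)))
  →2  ((¬F ∧ ¬T) ∧ (((x0 ∨ x0) ∨ (F ∧ x0)) ∨ (F ∨ F))) ∧ (¬((T ∨ F) ∧ ¬T) ∨ ((F ∨ (F ∨ x0)) ∧ ((x0 ∨ T) ∧ T)))
  →3  ((T ∧ ¬T) ∧ (((x0 ∨ x0) ∨ (F ∧ x0)) ∨ (F ∨ F))) ∧ (¬((T ∨ F) ∧ ¬T) ∨ ((F ∨ (F ∨ x0)) ∧ ((x0 ∨ T) ∧ T)))
  →4  (¬T ∧ (((x0 ∨ x0) ∨ (F ∧ x0)) ∨ (F ∨ F))) ∧ (¬((T ∨ F) ∧ ¬T) ∨ ((F ∨ (F ∨ x0)) ∧ ((x0 ∨ T) ∧ T)))
  →5  (F ∧ (((x0 ∨ x0) ∨ (F ∧ x0)) ∨ (F ∨ F))) ∧ (¬((T ∨ F) ∧ ¬T) ∨ ((F ∨ (F ∨ x0)) ∧ ((x0 ∨ T) ∧ T)))

Answer: after 5 steps: (F ∧ (((x0 ∨ x0) ∨ (F ∧ x0)) ∨ (F ∨ F))) ∧ (¬((T ∨ F) ∧ ¬T) ∨ ((F ∨ (F ∨ x0)) ∧ ((x0 ∨ T) ∧ T)))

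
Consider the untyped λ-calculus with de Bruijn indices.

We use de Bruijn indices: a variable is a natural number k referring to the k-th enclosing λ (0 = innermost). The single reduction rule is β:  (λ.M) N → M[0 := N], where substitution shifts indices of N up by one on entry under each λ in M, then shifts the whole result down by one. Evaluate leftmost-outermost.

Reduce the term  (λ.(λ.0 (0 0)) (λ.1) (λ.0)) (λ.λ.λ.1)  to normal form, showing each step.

Answer: normal form = λ.λ.1  (in 4 steps)

Derivation:
  start: (λ.(λ.0 (0 0)) (λ.1) (λ.0)) (λ.λ.λ.1)
  step 1: (λ.0 (0 0)) (λ.λ.λ.λ.1) (λ.0)
  step 2: (λ.λ.λ.λ.1) ((λ.λ.λ.λ.1) (λ.λ.λ.λ.1)) (λ.0)
  step 3: (λ.λ.λ.1) (λ.0)
  step 4: λ.λ.1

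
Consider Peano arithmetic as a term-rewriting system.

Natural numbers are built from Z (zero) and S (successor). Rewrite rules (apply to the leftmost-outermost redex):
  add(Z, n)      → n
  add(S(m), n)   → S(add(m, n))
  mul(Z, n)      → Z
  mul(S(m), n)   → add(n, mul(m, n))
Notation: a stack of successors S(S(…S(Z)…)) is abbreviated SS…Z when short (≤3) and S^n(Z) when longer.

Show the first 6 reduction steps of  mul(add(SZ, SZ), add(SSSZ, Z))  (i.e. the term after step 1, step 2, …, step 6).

Answer: after 6 steps: S(S(add(add(SZ, Z), mul(add(Z, SZ), add(SSSZ, Z)))))

Working:
  start: mul(add(SZ, SZ), add(SSSZ, Z))
  →1  mul(S(add(Z, SZ)), add(SSSZ, Z))
  →2  add(add(SSSZ, Z), mul(add(Z, SZ), add(SSSZ, Z)))
  →3  add(S(add(SSZ, Z)), mul(add(Z, SZ), add(SSSZ, Z)))
  →4  S(add(add(SSZ, Z), mul(add(Z, SZ), add(SSSZ, Z))))
  →5  S(add(S(add(SZ, Z)), mul(add(Z, SZ), add(SSSZ, Z))))
  →6  S(S(add(add(SZ, Z), mul(add(Z, SZ), add(SSSZ, Z)))))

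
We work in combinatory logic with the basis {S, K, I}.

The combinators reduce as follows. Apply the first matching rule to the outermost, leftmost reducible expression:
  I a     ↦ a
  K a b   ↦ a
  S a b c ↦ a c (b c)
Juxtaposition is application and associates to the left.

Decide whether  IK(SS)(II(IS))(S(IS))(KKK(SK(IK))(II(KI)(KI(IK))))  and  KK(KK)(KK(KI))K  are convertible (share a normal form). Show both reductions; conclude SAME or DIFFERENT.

Term A:
  start: IK(SS)(II(IS))(S(IS))(KKK(SK(IK))(II(KI)(KI(IK))))
  step 1: K(SS)(II(IS))(S(IS))(KKK(SK(IK))(II(KI)(KI(IK))))
  step 2: SS(S(IS))(KKK(SK(IK))(II(KI)(KI(IK))))
  step 3: S(KKK(SK(IK))(II(KI)(KI(IK))))(S(IS)(KKK(SK(IK))(II(KI)(KI(IK)))))
  step 4: S(K(SK(IK))(II(KI)(KI(IK))))(S(IS)(KKK(SK(IK))(II(KI)(KI(IK)))))
  step 5: S(SK(IK))(S(IS)(KKK(SK(IK))(II(KI)(KI(IK)))))
  step 6: S(SKK)(S(IS)(KKK(SK(IK))(II(KI)(KI(IK)))))
  step 7: S(SKK)(SS(KKK(SK(IK))(II(KI)(KI(IK)))))
  step 8: S(SKK)(SS(K(SK(IK))(II(KI)(KI(IK)))))
  step 9: S(SKK)(SS(SK(IK)))
  step 10: S(SKK)(SS(SKK))

Term B:
  start: KK(KK)(KK(KI))K
  step 1: K(KK(KI))K
  step 2: KK(KI)
  step 3: K

Answer: DIFFERENT — A ⇓ S(SKK)(SS(SKK)), B ⇓ K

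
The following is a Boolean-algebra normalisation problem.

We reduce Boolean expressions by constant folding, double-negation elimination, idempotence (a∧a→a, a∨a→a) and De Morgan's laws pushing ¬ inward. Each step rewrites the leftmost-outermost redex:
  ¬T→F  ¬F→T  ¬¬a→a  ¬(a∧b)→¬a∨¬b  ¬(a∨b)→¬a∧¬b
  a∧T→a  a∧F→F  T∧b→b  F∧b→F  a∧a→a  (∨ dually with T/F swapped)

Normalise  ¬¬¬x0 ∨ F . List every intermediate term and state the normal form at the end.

Answer: normal form = ¬x0  (in 2 steps)

Reduction:
  start: ¬¬¬x0 ∨ F
  step 1: ¬¬¬x0
  step 2: ¬x0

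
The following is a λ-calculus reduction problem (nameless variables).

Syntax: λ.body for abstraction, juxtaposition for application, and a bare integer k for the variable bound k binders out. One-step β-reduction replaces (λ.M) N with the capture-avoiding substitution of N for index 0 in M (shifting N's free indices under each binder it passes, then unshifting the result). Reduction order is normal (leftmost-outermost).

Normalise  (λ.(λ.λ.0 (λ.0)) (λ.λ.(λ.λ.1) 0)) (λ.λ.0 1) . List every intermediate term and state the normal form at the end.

  start: (λ.(λ.λ.0 (λ.0)) (λ.λ.(λ.λ.1) 0)) (λ.λ.0 1)
  step 1: (λ.λ.0 (λ.0)) (λ.λ.(λ.λ.1) 0)
  step 2: λ.0 (λ.0)

Answer: normal form = λ.0 (λ.0)  (in 2 steps)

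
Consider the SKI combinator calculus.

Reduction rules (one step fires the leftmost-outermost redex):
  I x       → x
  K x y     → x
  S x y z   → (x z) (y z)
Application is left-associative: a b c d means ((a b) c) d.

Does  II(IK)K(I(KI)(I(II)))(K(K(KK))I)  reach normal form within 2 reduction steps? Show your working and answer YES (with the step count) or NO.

Answer: NO — after 2 steps the term is IKK(I(KI)(I(II)))(K(K(KK))I), not yet normal

Reduction:
  start: II(IK)K(I(KI)(I(II)))(K(K(KK))I)
  [1] I(IK)K(I(KI)(I(II)))(K(K(KK))I)
  [2] IKK(I(KI)(I(II)))(K(K(KK))I)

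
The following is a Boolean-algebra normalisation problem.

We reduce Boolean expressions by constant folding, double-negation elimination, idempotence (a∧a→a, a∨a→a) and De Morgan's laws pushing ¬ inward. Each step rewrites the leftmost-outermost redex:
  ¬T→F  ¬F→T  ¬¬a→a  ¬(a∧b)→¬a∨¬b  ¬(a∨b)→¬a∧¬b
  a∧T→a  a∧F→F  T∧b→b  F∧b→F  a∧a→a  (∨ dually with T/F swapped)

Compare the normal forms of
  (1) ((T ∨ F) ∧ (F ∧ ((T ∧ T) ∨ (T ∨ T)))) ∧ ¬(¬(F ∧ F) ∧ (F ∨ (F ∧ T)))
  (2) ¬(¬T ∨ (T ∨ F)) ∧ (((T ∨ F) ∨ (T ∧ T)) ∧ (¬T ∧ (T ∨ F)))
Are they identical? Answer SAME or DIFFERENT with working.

Term A:
  start: ((T ∨ F) ∧ (F ∧ ((T ∧ T) ∨ (T ∨ T)))) ∧ ¬(¬(F ∧ F) ∧ (F ∨ (F ∧ T)))
  →1  (T ∧ (F ∧ ((T ∧ T) ∨ (T ∨ T)))) ∧ ¬(¬(F ∧ F) ∧ (F ∨ (F ∧ T)))
  →2  (F ∧ ((T ∧ T) ∨ (T ∨ T))) ∧ ¬(¬(F ∧ F) ∧ (F ∨ (F ∧ T)))
  →3  F ∧ ¬(¬(F ∧ F) ∧ (F ∨ (F ∧ T)))
  →4  F

Term B:
  start: ¬(¬T ∨ (T ∨ F)) ∧ (((T ∨ F) ∨ (T ∧ T)) ∧ (¬T ∧ (T ∨ F)))
  →1  (¬¬T ∧ ¬(T ∨ F)) ∧ (((T ∨ F) ∨ (T ∧ T)) ∧ (¬T ∧ (T ∨ F)))
  →2  (T ∧ ¬(T ∨ F)) ∧ (((T ∨ F) ∨ (T ∧ T)) ∧ (¬T ∧ (T ∨ F)))
  →3  ¬(T ∨ F) ∧ (((T ∨ F) ∨ (T ∧ T)) ∧ (¬T ∧ (T ∨ F)))
  →4  (¬T ∧ ¬F) ∧ (((T ∨ F) ∨ (T ∧ T)) ∧ (¬T ∧ (T ∨ F)))
  →5  (F ∧ ¬F) ∧ (((T ∨ F) ∨ (T ∧ T)) ∧ (¬T ∧ (T ∨ F)))
  →6  F ∧ (((T ∨ F) ∨ (T ∧ T)) ∧ (¬T ∧ (T ∨ F)))
  →7  F

Answer: SAME — A ⇓ F, B ⇓ F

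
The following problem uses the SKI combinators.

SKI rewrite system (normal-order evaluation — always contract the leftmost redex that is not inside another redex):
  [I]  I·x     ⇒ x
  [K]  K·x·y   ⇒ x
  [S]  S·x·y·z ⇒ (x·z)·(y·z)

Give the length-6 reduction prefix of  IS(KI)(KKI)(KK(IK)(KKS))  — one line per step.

Answer: after 6 steps: K(K(KKS))

Derivation:
  start: IS(KI)(KKI)(KK(IK)(KKS))
  [1] S(KI)(KKI)(KK(IK)(KKS))
  [2] KI(KK(IK)(KKS))(KKI(KK(IK)(KKS)))
  [3] I(KKI(KK(IK)(KKS)))
  [4] KKI(KK(IK)(KKS))
  [5] K(KK(IK)(KKS))
  [6] K(K(KKS))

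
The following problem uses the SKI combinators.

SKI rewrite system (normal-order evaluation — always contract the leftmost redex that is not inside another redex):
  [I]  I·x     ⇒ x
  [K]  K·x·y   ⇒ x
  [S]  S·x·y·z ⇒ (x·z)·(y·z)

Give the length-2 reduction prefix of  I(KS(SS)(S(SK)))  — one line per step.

  start: I(KS(SS)(S(SK)))
  [1] KS(SS)(S(SK))
  [2] S(S(SK))

Answer: after 2 steps: S(S(SK))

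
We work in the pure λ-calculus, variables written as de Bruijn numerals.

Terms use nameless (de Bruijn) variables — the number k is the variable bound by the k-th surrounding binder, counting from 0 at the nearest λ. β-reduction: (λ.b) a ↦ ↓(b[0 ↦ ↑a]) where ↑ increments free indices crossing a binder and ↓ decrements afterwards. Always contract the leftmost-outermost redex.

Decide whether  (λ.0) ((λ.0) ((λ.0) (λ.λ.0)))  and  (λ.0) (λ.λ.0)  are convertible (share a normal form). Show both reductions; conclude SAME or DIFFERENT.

Term A:
  start: (λ.0) ((λ.0) ((λ.0) (λ.λ.0)))
  step 1: (λ.0) ((λ.0) (λ.λ.0))
  step 2: (λ.0) (λ.λ.0)
  step 3: λ.λ.0

Term B:
  start: (λ.0) (λ.λ.0)
  step 1: λ.λ.0

Answer: SAME — A ⇓ λ.λ.0, B ⇓ λ.λ.0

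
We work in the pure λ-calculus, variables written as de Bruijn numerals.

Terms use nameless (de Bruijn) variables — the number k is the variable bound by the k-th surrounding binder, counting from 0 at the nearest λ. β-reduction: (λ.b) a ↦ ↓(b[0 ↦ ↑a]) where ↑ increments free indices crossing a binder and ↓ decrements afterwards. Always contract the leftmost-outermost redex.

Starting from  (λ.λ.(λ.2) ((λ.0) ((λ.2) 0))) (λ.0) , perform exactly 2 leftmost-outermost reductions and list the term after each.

  start: (λ.λ.(λ.2) ((λ.0) ((λ.2) 0))) (λ.0)
  step 1: λ.(λ.λ.0) ((λ.0) ((λ.λ.0) 0))
  step 2: λ.λ.0

Answer: after 2 steps: λ.λ.0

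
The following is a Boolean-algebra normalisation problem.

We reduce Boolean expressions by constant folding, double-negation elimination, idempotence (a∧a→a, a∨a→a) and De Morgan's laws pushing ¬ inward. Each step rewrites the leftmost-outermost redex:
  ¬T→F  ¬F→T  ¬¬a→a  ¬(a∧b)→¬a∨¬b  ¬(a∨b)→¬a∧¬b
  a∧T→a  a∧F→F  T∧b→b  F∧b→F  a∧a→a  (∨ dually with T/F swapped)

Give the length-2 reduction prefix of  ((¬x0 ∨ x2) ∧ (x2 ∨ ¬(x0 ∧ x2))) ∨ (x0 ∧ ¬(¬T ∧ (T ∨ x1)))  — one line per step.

  start: ((¬x0 ∨ x2) ∧ (x2 ∨ ¬(x0 ∧ x2))) ∨ (x0 ∧ ¬(¬T ∧ (T ∨ x1)))
  [1] ((¬x0 ∨ x2) ∧ (x2 ∨ (¬x0 ∨ ¬x2))) ∨ (x0 ∧ ¬(¬T ∧ (T ∨ x1)))
  [2] ((¬x0 ∨ x2) ∧ (x2 ∨ (¬x0 ∨ ¬x2))) ∨ (x0 ∧ (¬¬T ∨ ¬(T ∨ x1)))

Answer: after 2 steps: ((¬x0 ∨ x2) ∧ (x2 ∨ (¬x0 ∨ ¬x2))) ∨ (x0 ∧ (¬¬T ∨ ¬(T ∨ x1)))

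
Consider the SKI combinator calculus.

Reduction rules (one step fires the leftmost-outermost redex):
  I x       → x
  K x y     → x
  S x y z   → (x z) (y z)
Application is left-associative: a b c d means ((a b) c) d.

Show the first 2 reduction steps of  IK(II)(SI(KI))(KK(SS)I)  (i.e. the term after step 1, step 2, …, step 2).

  start: IK(II)(SI(KI))(KK(SS)I)
  →1  K(II)(SI(KI))(KK(SS)I)
  →2  II(KK(SS)I)

Answer: after 2 steps: II(KK(SS)I)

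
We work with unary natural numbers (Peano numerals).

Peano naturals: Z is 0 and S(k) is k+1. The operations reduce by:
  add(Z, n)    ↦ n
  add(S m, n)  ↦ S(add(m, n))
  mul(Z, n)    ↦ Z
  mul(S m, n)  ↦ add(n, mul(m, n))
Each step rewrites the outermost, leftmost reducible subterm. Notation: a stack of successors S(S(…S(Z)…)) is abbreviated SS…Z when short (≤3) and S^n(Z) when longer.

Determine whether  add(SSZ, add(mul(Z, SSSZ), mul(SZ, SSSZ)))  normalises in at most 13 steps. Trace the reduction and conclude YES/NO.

  start: add(SSZ, add(mul(Z, SSSZ), mul(SZ, SSSZ)))
  step 1: S(add(SZ, add(mul(Z, SSSZ), mul(SZ, SSSZ))))
  step 2: S(S(add(Z, add(mul(Z, SSSZ), mul(SZ, SSSZ)))))
  step 3: S(S(add(mul(Z, SSSZ), mul(SZ, SSSZ))))
  step 4: S(S(add(Z, mul(SZ, SSSZ))))
  step 5: S(S(mul(SZ, SSSZ)))
  step 6: S(S(add(SSSZ, mul(Z, SSSZ))))
  step 7: S(S(S(add(SSZ, mul(Z, SSSZ)))))
  step 8: S(S(S(S(add(SZ, mul(Z, SSSZ))))))
  step 9: S(S(S(S(S(add(Z, mul(Z, SSSZ)))))))
  step 10: S(S(S(S(S(mul(Z, SSSZ))))))
  step 11: S^5(Z)

Answer: YES — reaches normal form S^5(Z) in 11 ≤ 13 steps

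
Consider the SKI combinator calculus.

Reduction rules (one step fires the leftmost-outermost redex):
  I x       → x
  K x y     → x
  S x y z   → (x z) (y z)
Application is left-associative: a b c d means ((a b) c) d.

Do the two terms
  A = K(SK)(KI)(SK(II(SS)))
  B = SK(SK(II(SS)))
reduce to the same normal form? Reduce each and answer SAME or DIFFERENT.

Term A:
  start: K(SK)(KI)(SK(II(SS)))
  [1] SK(SK(II(SS)))
  [2] SK(SK(I(SS)))
  [3] SK(SK(SS))

Term B:
  start: SK(SK(II(SS)))
  [1] SK(SK(I(SS)))
  [2] SK(SK(SS))

Answer: SAME — A ⇓ SK(SK(SS)), B ⇓ SK(SK(SS))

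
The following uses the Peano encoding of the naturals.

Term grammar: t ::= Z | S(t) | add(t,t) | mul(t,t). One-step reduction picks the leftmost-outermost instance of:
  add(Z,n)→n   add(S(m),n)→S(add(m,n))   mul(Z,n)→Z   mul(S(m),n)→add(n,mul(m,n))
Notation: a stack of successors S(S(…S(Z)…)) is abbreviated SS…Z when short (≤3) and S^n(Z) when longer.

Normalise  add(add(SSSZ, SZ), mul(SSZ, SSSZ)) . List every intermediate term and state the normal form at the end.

Answer: normal form = S^10(Z)  (in 20 steps)

Reduction:
  start: add(add(SSSZ, SZ), mul(SSZ, SSSZ))
  [1] add(S(add(SSZ, SZ)), mul(SSZ, SSSZ))
  [2] S(add(add(SSZ, SZ), mul(SSZ, SSSZ)))
  [3] S(add(S(add(SZ, SZ)), mul(SSZ, SSSZ)))
  [4] S(S(add(add(SZ, SZ), mul(SSZ, SSSZ))))
  [5] S(S(add(S(add(Z, SZ)), mul(SSZ, SSSZ))))
  [6] S(S(S(add(add(Z, SZ), mul(SSZ, SSSZ)))))
  [7] S(S(S(add(SZ, mul(SSZ, SSSZ)))))
  [8] S(S(S(S(add(Z, mul(SSZ, SSSZ))))))
  [9] S(S(S(S(mul(SSZ, SSSZ)))))
  [10] S(S(S(S(add(SSSZ, mul(SZ, SSSZ))))))
  [11] S(S(S(S(S(add(SSZ, mul(SZ, SSSZ)))))))
  [12] S(S(S(S(S(S(add(SZ, mul(SZ, SSSZ))))))))
  [13] S(S(S(S(S(S(S(add(Z, mul(SZ, SSSZ)))))))))
  [14] S(S(S(S(S(S(S(mul(SZ, SSSZ))))))))
  [15] S(S(S(S(S(S(S(add(SSSZ, mul(Z, SSSZ)))))))))
  [16] S(S(S(S(S(S(S(S(add(SSZ, mul(Z, SSSZ))))))))))
  [17] S(S(S(S(S(S(S(S(S(add(SZ, mul(Z, SSSZ)))))))))))
  [18] S(S(S(S(S(S(S(S(S(S(add(Z, mul(Z, SSSZ))))))))))))
  [19] S(S(S(S(S(S(S(S(S(S(mul(Z, SSSZ)))))))))))
  [20] S^10(Z)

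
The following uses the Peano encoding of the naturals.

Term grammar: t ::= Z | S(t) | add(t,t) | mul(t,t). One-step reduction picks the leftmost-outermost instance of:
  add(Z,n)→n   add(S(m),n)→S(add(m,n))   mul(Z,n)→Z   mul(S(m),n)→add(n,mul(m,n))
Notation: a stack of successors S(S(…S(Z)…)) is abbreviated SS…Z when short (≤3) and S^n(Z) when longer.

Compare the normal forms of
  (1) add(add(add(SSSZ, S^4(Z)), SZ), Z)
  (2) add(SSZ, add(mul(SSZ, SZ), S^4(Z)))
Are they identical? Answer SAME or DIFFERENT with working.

Term A:
  start: add(add(add(SSSZ, S^4(Z)), SZ), Z)
  step 1: add(add(S(add(SSZ, S^4(Z))), SZ), Z)
  step 2: add(S(add(add(SSZ, S^4(Z)), SZ)), Z)
  step 3: S(add(add(add(SSZ, S^4(Z)), SZ), Z))
  step 4: S(add(add(S(add(SZ, S^4(Z))), SZ), Z))
  step 5: S(add(S(add(add(SZ, S^4(Z)), SZ)), Z))
  step 6: S(S(add(add(add(SZ, S^4(Z)), SZ), Z)))
  step 7: S(S(add(add(S(add(Z, S^4(Z))), SZ), Z)))
  step 8: S(S(add(S(add(add(Z, S^4(Z)), SZ)), Z)))
  step 9: S(S(S(add(add(add(Z, S^4(Z)), SZ), Z))))
  step 10: S(S(S(add(add(S^4(Z), SZ), Z))))
  step 11: S(S(S(add(S(add(SSSZ, SZ)), Z))))
  step 12: S(S(S(S(add(add(SSSZ, SZ), Z)))))
  step 13: S(S(S(S(add(S(add(SSZ, SZ)), Z)))))
  step 14: S(S(S(S(S(add(add(SSZ, SZ), Z))))))
  step 15: S(S(S(S(S(add(S(add(SZ, SZ)), Z))))))
  step 16: S(S(S(S(S(S(add(add(SZ, SZ), Z)))))))
  step 17: S(S(S(S(S(S(add(S(add(Z, SZ)), Z)))))))
  step 18: S(S(S(S(S(S(S(add(add(Z, SZ), Z))))))))
  step 19: S(S(S(S(S(S(S(add(SZ, Z))))))))
  step 20: S(S(S(S(S(S(S(S(add(Z, Z)))))))))
  step 21: S^8(Z)

Term B:
  start: add(SSZ, add(mul(SSZ, SZ), S^4(Z)))
  step 1: S(add(SZ, add(mul(SSZ, SZ), S^4(Z))))
  step 2: S(S(add(Z, add(mul(SSZ, SZ), S^4(Z)))))
  step 3: S(S(add(mul(SSZ, SZ), S^4(Z))))
  step 4: S(S(add(add(SZ, mul(SZ, SZ)), S^4(Z))))
  step 5: S(S(add(S(add(Z, mul(SZ, SZ))), S^4(Z))))
  step 6: S(S(S(add(add(Z, mul(SZ, SZ)), S^4(Z)))))
  step 7: S(S(S(add(mul(SZ, SZ), S^4(Z)))))
  step 8: S(S(S(add(add(SZ, mul(Z, SZ)), S^4(Z)))))
  step 9: S(S(S(add(S(add(Z, mul(Z, SZ))), S^4(Z)))))
  step 10: S(S(S(S(add(add(Z, mul(Z, SZ)), S^4(Z))))))
  step 11: S(S(S(S(add(mul(Z, SZ), S^4(Z))))))
  step 12: S(S(S(S(add(Z, S^4(Z))))))
  step 13: S^8(Z)

Answer: SAME — A ⇓ S^8(Z), B ⇓ S^8(Z)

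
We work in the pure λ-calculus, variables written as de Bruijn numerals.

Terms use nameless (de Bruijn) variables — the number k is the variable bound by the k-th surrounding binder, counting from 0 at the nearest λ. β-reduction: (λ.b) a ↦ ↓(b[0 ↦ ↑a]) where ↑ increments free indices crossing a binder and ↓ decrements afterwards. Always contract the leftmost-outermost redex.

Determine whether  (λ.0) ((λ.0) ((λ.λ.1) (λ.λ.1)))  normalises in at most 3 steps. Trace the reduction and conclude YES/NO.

  start: (λ.0) ((λ.0) ((λ.λ.1) (λ.λ.1)))
  [1] (λ.0) ((λ.λ.1) (λ.λ.1))
  [2] (λ.λ.1) (λ.λ.1)
  [3] λ.λ.λ.1

Answer: YES — reaches normal form λ.λ.λ.1 in 3 ≤ 3 steps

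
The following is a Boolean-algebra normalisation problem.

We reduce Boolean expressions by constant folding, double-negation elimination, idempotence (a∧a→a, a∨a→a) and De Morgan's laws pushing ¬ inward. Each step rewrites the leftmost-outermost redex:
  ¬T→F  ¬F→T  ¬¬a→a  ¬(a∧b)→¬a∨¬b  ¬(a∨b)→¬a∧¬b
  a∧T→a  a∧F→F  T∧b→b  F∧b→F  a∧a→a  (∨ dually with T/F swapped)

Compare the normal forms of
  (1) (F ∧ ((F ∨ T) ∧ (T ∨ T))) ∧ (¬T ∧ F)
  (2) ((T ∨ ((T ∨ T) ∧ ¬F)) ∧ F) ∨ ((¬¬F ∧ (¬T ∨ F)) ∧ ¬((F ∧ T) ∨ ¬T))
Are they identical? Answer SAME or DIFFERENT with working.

Term A:
  start: (F ∧ ((F ∨ T) ∧ (T ∨ T))) ∧ (¬T ∧ F)
  →1  F ∧ (¬T ∧ F)
  →2  F

Term B:
  start: ((T ∨ ((T ∨ T) ∧ ¬F)) ∧ F) ∨ ((¬¬F ∧ (¬T ∨ F)) ∧ ¬((F ∧ T) ∨ ¬T))
  →1  F ∨ ((¬¬F ∧ (¬T ∨ F)) ∧ ¬((F ∧ T) ∨ ¬T))
  →2  (¬¬F ∧ (¬T ∨ F)) ∧ ¬((F ∧ T) ∨ ¬T)
  →3  (F ∧ (¬T ∨ F)) ∧ ¬((F ∧ T) ∨ ¬T)
  →4  F ∧ ¬((F ∧ T) ∨ ¬T)
  →5  F

Answer: SAME — A ⇓ F, B ⇓ F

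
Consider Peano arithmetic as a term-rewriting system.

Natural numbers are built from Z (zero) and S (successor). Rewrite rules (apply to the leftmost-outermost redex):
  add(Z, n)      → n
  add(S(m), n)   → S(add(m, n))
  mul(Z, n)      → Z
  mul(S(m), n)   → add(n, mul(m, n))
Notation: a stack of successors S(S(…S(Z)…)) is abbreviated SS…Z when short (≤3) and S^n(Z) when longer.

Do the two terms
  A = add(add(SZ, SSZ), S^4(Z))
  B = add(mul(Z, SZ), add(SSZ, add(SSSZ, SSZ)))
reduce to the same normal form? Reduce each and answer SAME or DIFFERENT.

Answer: SAME — A ⇓ S^7(Z), B ⇓ S^7(Z)

Derivation:
Term A:
  start: add(add(SZ, SSZ), S^4(Z))
  [1] add(S(add(Z, SSZ)), S^4(Z))
  [2] S(add(add(Z, SSZ), S^4(Z)))
  [3] S(add(SSZ, S^4(Z)))
  [4] S(S(add(SZ, S^4(Z))))
  [5] S(S(S(add(Z, S^4(Z)))))
  [6] S^7(Z)

Term B:
  start: add(mul(Z, SZ), add(SSZ, add(SSSZ, SSZ)))
  [1] add(Z, add(SSZ, add(SSSZ, SSZ)))
  [2] add(SSZ, add(SSSZ, SSZ))
  [3] S(add(SZ, add(SSSZ, SSZ)))
  [4] S(S(add(Z, add(SSSZ, SSZ))))
  [5] S(S(add(SSSZ, SSZ)))
  [6] S(S(S(add(SSZ, SSZ))))
  [7] S(S(S(S(add(SZ, SSZ)))))
  [8] S(S(S(S(S(add(Z, SSZ))))))
  [9] S^7(Z)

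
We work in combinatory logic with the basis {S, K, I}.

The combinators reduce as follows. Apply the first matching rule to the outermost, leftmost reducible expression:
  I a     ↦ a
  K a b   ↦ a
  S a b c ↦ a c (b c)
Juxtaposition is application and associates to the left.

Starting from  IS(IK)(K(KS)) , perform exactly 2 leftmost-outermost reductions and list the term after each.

  start: IS(IK)(K(KS))
  [1] S(IK)(K(KS))
  [2] SK(K(KS))

Answer: after 2 steps: SK(K(KS))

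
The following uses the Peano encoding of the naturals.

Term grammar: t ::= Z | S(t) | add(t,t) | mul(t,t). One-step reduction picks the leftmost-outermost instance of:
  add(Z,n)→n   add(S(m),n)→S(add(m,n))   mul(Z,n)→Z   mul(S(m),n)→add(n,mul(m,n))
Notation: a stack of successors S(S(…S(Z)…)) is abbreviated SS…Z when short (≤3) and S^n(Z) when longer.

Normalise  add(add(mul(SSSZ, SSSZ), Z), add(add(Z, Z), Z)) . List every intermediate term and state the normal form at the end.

Answer: normal form = S^9(Z)  (in 38 steps)

Derivation:
  start: add(add(mul(SSSZ, SSSZ), Z), add(add(Z, Z), Z))
  →1  add(add(add(SSSZ, mul(SSZ, SSSZ)), Z), add(add(Z, Z), Z))
  →2  add(add(S(add(SSZ, mul(SSZ, SSSZ))), Z), add(add(Z, Z), Z))
  →3  add(S(add(add(SSZ, mul(SSZ, SSSZ)), Z)), add(add(Z, Z), Z))
  →4  S(add(add(add(SSZ, mul(SSZ, SSSZ)), Z), add(add(Z, Z), Z)))
  →5  S(add(add(S(add(SZ, mul(SSZ, SSSZ))), Z), add(add(Z, Z), Z)))
  →6  S(add(S(add(add(SZ, mul(SSZ, SSSZ)), Z)), add(add(Z, Z), Z)))
  →7  S(S(add(add(add(SZ, mul(SSZ, SSSZ)), Z), add(add(Z, Z), Z))))
  →8  S(S(add(add(S(add(Z, mul(SSZ, SSSZ))), Z), add(add(Z, Z), Z))))
  →9  S(S(add(S(add(add(Z, mul(SSZ, SSSZ)), Z)), add(add(Z, Z), Z))))
  →10  S(S(S(add(add(add(Z, mul(SSZ, SSSZ)), Z), add(add(Z, Z), Z)))))
  →11  S(S(S(add(add(mul(SSZ, SSSZ), Z), add(add(Z, Z), Z)))))
  →12  S(S(S(add(add(add(SSSZ, mul(SZ, SSSZ)), Z), add(add(Z, Z), Z)))))
  →13  S(S(S(add(add(S(add(SSZ, mul(SZ, SSSZ))), Z), add(add(Z, Z), Z)))))
  →14  S(S(S(add(S(add(add(SSZ, mul(SZ, SSSZ)), Z)), add(add(Z, Z), Z)))))
  →15  S(S(S(S(add(add(add(SSZ, mul(SZ, SSSZ)), Z), add(add(Z, Z), Z))))))
  →16  S(S(S(S(add(add(S(add(SZ, mul(SZ, SSSZ))), Z), add(add(Z, Z), Z))))))
  →17  S(S(S(S(add(S(add(add(SZ, mul(SZ, SSSZ)), Z)), add(add(Z, Z), Z))))))
  →18  S(S(S(S(S(add(add(add(SZ, mul(SZ, SSSZ)), Z), add(add(Z, Z), Z)))))))
  →19  S(S(S(S(S(add(add(S(add(Z, mul(SZ, SSSZ))), Z), add(add(Z, Z), Z)))))))
  →20  S(S(S(S(S(add(S(add(add(Z, mul(SZ, SSSZ)), Z)), add(add(Z, Z), Z)))))))
  →21  S(S(S(S(S(S(add(add(add(Z, mul(SZ, SSSZ)), Z), add(add(Z, Z), Z))))))))
  →22  S(S(S(S(S(S(add(add(mul(SZ, SSSZ), Z), add(add(Z, Z), Z))))))))
  →23  S(S(S(S(S(S(add(add(add(SSSZ, mul(Z, SSSZ)), Z), add(add(Z, Z), Z))))))))
  →24  S(S(S(S(S(S(add(add(S(add(SSZ, mul(Z, SSSZ))), Z), add(add(Z, Z), Z))))))))
  →25  S(S(S(S(S(S(add(S(add(add(SSZ, mul(Z, SSSZ)), Z)), add(add(Z, Z), Z))))))))
  →26  S(S(S(S(S(S(S(add(add(add(SSZ, mul(Z, SSSZ)), Z), add(add(Z, Z), Z)))))))))
  →27  S(S(S(S(S(S(S(add(add(S(add(SZ, mul(Z, SSSZ))), Z), add(add(Z, Z), Z)))))))))
  →28  S(S(S(S(S(S(S(add(S(add(add(SZ, mul(Z, SSSZ)), Z)), add(add(Z, Z), Z)))))))))
  →29  S(S(S(S(S(S(S(S(add(add(add(SZ, mul(Z, SSSZ)), Z), add(add(Z, Z), Z))))))))))
  →30  S(S(S(S(S(S(S(S(add(add(S(add(Z, mul(Z, SSSZ))), Z), add(add(Z, Z), Z))))))))))
  →31  S(S(S(S(S(S(S(S(add(S(add(add(Z, mul(Z, SSSZ)), Z)), add(add(Z, Z), Z))))))))))
  →32  S(S(S(S(S(S(S(S(S(add(add(add(Z, mul(Z, SSSZ)), Z), add(add(Z, Z), Z)))))))))))
  →33  S(S(S(S(S(S(S(S(S(add(add(mul(Z, SSSZ), Z), add(add(Z, Z), Z)))))))))))
  →34  S(S(S(S(S(S(S(S(S(add(add(Z, Z), add(add(Z, Z), Z)))))))))))
  →35  S(S(S(S(S(S(S(S(S(add(Z, add(add(Z, Z), Z)))))))))))
  →36  S(S(S(S(S(S(S(S(S(add(add(Z, Z), Z))))))))))
  →37  S(S(S(S(S(S(S(S(S(add(Z, Z))))))))))
  →38  S^9(Z)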